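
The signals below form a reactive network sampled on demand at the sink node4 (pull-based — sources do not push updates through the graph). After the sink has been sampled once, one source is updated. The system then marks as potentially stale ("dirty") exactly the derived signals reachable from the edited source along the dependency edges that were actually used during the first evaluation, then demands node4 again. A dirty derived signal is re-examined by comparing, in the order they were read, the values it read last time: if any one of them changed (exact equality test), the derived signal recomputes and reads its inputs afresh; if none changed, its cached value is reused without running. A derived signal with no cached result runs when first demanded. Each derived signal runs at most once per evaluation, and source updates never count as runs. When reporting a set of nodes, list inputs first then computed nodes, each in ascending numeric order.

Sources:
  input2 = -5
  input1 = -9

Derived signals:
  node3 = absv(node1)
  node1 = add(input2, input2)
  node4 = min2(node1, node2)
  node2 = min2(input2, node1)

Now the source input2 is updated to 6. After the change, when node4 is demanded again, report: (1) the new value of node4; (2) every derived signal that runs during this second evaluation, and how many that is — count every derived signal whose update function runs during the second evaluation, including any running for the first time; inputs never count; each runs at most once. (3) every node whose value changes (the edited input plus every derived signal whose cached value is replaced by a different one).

Initial pass — values computed on the first demand:
  node1 = add(-5, -5) = -10
  node2 = min2(-5, -10) = -10
  node4 = min2(-10, -10) = -10

Second demand — change propagation:
  node1: re-runs because input2 -5->6; input2 -5->6; new result 12.
  node2: re-runs because input2 -5->6; node1 -10->12; new result 6.
  node4: re-runs because node1 -10->12; node2 -10->6; new result 6.

node4 now evaluates to 6.
Run set: node1, node2, node4 (3 run).
Changed values: input2, node1, node2, node4.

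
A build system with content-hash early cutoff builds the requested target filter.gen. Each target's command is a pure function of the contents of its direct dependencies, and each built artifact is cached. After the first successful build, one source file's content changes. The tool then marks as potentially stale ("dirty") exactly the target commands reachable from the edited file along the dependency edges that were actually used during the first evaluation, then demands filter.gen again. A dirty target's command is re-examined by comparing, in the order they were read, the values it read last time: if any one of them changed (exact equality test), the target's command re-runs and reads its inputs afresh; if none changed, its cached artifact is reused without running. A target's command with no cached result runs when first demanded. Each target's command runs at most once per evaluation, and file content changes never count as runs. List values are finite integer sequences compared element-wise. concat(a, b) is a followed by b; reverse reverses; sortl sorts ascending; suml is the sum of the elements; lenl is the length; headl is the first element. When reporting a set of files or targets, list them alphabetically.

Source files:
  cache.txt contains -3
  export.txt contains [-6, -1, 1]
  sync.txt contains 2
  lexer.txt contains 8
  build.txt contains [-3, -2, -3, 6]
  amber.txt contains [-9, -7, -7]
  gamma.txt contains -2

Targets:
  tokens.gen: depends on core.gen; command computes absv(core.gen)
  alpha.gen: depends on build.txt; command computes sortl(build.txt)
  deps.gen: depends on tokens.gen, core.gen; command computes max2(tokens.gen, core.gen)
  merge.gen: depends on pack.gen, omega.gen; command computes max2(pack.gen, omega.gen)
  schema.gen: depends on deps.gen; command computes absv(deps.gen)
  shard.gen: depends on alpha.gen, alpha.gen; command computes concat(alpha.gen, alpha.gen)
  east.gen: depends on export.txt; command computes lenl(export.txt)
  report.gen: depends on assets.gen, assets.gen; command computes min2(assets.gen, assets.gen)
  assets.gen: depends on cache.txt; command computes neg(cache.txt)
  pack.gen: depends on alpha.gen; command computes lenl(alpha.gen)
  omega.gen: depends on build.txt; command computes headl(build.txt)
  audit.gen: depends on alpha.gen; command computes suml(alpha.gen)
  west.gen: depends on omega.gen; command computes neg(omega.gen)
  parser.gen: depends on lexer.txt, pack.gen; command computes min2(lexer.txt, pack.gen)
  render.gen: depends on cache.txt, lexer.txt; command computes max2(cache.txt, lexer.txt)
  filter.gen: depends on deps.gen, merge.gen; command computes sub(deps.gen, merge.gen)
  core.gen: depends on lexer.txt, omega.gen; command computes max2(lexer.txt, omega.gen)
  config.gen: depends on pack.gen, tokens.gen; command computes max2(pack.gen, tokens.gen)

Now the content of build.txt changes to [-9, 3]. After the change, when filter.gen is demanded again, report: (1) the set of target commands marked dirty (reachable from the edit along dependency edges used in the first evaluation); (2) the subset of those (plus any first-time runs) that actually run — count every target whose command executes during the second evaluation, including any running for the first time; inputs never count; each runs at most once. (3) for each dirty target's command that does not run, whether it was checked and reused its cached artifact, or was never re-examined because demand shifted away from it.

Marked dirty: alpha.gen, core.gen, deps.gen, filter.gen, merge.gen, omega.gen, pack.gen, tokens.gen.
Target commands that run: alpha.gen, core.gen, filter.gen, merge.gen, omega.gen, pack.gen — 6 in total.
Checked but reused from cache: deps.gen, tokens.gen.
Key observation: the cutoff stops propagation at tokens.gen — its inputs' values are unchanged, so it reuses its cache.

First evaluation (everything demanded from the output):
  alpha.gen = sortl([-3, -2, -3, 6]) = [-3, -3, -2, 6]
  omega.gen = headl([-3, -2, -3, 6]) = -3
  core.gen = max2(8, -3) = 8
  pack.gen = lenl([-3, -3, -2, 6]) = 4
  merge.gen = max2(4, -3) = 4
  tokens.gen = absv(8) = 8
  deps.gen = max2(8, 8) = 8
  filter.gen = sub(8, 4) = 4

Propagation after the edit:
  alpha.gen: runs — build.txt [-3, -2, -3, 6]->[-9, 3]; result [-9, 3].
  omega.gen: runs — build.txt [-3, -2, -3, 6]->[-9, 3]; result -9.
  core.gen: runs — omega.gen -3->-9; result 8 (same value as before).
  pack.gen: runs — alpha.gen [-3, -3, -2, 6]->[-9, 3]; result 2.
  merge.gen: runs — pack.gen 4->2; omega.gen -3->-9; result 2.
  tokens.gen: checked — values it read are unchanged (core.gen unchanged); reused cached 8 without running.
  deps.gen: checked — values it read are unchanged (tokens.gen unchanged, core.gen unchanged); reused cached 8 without running.
  filter.gen: runs — merge.gen 4->2; result 6.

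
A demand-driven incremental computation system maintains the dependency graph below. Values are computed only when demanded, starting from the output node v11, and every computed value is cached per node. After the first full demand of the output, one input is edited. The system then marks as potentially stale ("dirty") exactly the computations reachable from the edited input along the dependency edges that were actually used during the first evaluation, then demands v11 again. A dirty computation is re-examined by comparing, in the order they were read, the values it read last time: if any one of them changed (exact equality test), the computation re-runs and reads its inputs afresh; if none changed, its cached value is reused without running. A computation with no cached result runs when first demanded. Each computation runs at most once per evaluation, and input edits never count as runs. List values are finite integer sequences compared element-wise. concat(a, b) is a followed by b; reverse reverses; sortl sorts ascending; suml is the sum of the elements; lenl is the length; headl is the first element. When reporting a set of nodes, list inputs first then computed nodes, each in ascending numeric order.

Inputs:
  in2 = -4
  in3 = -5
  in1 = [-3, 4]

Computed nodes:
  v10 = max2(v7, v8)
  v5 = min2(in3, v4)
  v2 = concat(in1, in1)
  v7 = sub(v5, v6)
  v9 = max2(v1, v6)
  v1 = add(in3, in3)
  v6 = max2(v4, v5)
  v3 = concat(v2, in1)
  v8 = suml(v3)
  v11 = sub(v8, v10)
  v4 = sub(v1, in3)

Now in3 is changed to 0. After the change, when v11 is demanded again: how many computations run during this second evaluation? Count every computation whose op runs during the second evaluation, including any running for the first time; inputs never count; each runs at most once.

First evaluation (everything demanded from the output):
  v1 = add(-5, -5) = -10
  v2 = concat([-3, 4], [-3, 4]) = [-3, 4, -3, 4]
  v3 = concat([-3, 4, -3, 4], [-3, 4]) = [-3, 4, -3, 4, -3, 4]
  v4 = sub(-10, -5) = -5
  v5 = min2(-5, -5) = -5
  v6 = max2(-5, -5) = -5
  v7 = sub(-5, -5) = 0
  v8 = suml([-3, 4, -3, 4, -3, 4]) = 3
  v10 = max2(0, 3) = 3
  v11 = sub(3, 3) = 0

Propagation after the edit:
  v1: runs — in3 -5->0; in3 -5->0; result 0.
  v4: runs — v1 -10->0; in3 -5->0; result 0.
  v5: runs — in3 -5->0; v4 -5->0; result 0.
  v6: runs — v4 -5->0; v5 -5->0; result 0.
  v7: runs — v5 -5->0; v6 -5->0; result 0 (same value as before).
  v10: checked — values it read are unchanged (v7 unchanged, v8 unchanged); reused cached 3 without running.
  v11: checked — values it read are unchanged (v8 unchanged, v10 unchanged); reused cached 0 without running.

Key observation: the change is absorbed at v7 — it re-runs but produces the same value, and the output's value is unchanged.

Computations that run: v1, v4, v5, v6, v7 — 5 in total.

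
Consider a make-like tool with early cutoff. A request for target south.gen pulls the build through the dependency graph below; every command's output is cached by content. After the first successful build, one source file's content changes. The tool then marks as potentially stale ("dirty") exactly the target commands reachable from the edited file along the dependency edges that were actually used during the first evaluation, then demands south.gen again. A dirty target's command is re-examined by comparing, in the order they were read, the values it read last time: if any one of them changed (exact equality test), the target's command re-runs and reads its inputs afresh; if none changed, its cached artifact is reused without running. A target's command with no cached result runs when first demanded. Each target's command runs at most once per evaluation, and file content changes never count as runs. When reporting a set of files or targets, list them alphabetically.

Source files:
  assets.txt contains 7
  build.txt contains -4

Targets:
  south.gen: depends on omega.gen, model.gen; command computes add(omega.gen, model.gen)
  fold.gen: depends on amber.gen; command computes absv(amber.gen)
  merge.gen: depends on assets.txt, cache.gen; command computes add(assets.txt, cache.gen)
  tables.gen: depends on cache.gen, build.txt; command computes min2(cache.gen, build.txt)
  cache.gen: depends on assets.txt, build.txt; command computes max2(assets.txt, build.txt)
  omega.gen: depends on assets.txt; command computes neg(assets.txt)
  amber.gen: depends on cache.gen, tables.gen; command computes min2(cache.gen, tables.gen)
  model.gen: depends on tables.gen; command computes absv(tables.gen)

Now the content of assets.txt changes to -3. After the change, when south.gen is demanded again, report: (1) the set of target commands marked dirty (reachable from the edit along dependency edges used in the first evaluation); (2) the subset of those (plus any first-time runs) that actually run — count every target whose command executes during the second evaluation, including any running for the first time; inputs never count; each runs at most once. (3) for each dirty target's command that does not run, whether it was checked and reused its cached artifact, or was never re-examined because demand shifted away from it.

The edit dirties: cache.gen, model.gen, omega.gen, south.gen, tables.gen.
4 target commands run: cache.gen, omega.gen, south.gen, tables.gen.
Cache hits after checking: model.gen.
Note where the cutoff bites: model.gen is checked, finds nothing changed, and keeps its cache.

First demand of the output computes:
  cache.gen = max2(7, -4) = 7
  omega.gen = neg(7) = -7
  tables.gen = min2(7, -4) = -4
  model.gen = absv(-4) = 4
  south.gen = add(-7, 4) = -3

After the edit, cleaning proceeds:
  cache.gen: a read changed (assets.txt 7->-3) — executes, giving -3.
  omega.gen: a read changed (assets.txt 7->-3) — executes, giving 3.
  tables.gen: a read changed (cache.gen 7->-3) — executes, giving -4 — identical to its old value.
  model.gen: dirty, but its reads are unchanged (tables.gen unchanged); cached 4 stands.
  south.gen: a read changed (omega.gen -7->3) — executes, giving 7.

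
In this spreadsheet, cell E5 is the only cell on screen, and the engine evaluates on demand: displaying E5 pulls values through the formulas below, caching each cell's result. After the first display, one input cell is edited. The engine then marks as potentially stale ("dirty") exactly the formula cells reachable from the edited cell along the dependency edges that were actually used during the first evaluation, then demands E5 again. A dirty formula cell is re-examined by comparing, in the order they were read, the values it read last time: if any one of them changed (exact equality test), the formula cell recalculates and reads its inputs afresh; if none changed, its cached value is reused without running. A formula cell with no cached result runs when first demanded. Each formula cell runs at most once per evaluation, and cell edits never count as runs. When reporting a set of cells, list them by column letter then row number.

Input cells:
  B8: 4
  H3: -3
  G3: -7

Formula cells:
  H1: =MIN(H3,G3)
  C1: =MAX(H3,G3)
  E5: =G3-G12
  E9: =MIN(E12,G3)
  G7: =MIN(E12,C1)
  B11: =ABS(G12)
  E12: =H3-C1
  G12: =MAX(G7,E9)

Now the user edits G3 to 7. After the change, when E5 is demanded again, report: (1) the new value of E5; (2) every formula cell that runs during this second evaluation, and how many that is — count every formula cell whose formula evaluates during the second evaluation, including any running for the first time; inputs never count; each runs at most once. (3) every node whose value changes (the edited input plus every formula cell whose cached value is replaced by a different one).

E5 now evaluates to 17.
Run set: C1, E5, E9, E12, G7, G12 (6 run).
Changed values: C1, E5, E9, E12, G3, G7, G12.

Initial pass — values computed on the first demand:
  C1 = MAX(-3, -7) = -3
  E12 = -3 - -3 = 0
  E9 = MIN(0, -7) = -7
  G7 = MIN(0, -3) = -3
  G12 = MAX(-3, -7) = -3
  E5 = -7 - -3 = -4

Second demand — change propagation:
  C1: re-runs because G3 -7->7; new result 7.
  E12: re-runs because C1 -3->7; new result -10.
  E9: re-runs because E12 0->-10; G3 -7->7; new result -10.
  G7: re-runs because E12 0->-10; C1 -3->7; new result -10.
  G12: re-runs because G7 -3->-10; E9 -7->-10; new result -10.
  E5: re-runs because G3 -7->7; G12 -3->-10; new result 17.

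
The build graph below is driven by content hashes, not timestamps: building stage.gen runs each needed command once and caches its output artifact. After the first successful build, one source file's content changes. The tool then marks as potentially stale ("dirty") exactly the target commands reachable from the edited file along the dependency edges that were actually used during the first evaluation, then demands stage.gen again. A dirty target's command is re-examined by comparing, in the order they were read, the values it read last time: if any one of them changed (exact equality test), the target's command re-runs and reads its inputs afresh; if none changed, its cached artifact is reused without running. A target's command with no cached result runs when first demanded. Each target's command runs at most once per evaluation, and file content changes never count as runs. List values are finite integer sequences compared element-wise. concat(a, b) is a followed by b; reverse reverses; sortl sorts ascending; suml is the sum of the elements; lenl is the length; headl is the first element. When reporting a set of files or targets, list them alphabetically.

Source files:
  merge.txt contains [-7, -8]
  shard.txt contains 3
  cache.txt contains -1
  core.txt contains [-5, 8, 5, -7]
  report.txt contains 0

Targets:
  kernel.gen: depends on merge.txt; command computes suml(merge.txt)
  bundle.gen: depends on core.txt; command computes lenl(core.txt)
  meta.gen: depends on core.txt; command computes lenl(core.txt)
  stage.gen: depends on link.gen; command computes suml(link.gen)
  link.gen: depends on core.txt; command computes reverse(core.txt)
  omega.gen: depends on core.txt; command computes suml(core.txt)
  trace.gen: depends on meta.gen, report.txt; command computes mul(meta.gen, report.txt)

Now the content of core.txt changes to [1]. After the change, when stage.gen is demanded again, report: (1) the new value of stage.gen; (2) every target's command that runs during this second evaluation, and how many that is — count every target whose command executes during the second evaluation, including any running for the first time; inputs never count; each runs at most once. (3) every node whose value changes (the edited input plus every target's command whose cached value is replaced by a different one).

Initial pass — values computed on the first demand:
  link.gen = reverse([-5, 8, 5, -7]) = [-7, 5, 8, -5]
  stage.gen = suml([-7, 5, 8, -5]) = 1

Second demand — change propagation:
  link.gen: re-runs because core.txt [-5, 8, 5, -7]->[1]; new result [1].
  stage.gen: re-runs because link.gen [-7, 5, 8, -5]->[1]; new result 1 (unchanged).

stage.gen now evaluates to 1.
Run set: link.gen, stage.gen (2 run).
Changed values: core.txt, link.gen.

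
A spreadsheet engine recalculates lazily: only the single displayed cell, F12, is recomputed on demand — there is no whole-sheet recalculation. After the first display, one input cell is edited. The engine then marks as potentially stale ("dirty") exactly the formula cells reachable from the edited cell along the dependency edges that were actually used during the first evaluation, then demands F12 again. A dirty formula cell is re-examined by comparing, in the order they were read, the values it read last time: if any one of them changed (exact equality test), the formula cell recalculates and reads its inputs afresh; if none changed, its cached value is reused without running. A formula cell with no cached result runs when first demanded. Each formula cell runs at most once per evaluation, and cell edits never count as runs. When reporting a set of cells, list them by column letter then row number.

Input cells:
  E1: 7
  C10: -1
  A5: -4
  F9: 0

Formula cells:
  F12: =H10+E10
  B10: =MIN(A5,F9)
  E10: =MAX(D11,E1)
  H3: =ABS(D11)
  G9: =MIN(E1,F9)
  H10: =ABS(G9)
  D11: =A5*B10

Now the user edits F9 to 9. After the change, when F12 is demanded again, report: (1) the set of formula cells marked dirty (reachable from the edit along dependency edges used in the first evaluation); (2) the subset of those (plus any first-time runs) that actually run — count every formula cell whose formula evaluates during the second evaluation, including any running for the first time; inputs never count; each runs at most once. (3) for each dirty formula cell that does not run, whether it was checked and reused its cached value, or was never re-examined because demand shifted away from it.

First evaluation (everything demanded from the output):
  B10 = MIN(-4, 0) = -4
  D11 = -4 * -4 = 16
  E10 = MAX(16, 7) = 16
  G9 = MIN(7, 0) = 0
  H10 = ABS(0) = 0
  F12 = 0 + 16 = 16

Propagation after the edit:
  B10: runs — F9 0->9; result -4 (same value as before).
  D11: checked — values it read are unchanged (A5 unchanged, B10 unchanged); reused cached 16 without running.
  E10: checked — values it read are unchanged (D11 unchanged, E1 unchanged); reused cached 16 without running.
  G9: runs — F9 0->9; result 7.
  H10: runs — G9 0->7; result 7.
  F12: runs — H10 0->7; result 23.

Key observation: the cutoff stops propagation at D11 — its inputs' values are unchanged, so it reuses its cache.

Marked dirty: B10, D11, E10, F12, G9, H10.
Formula cells that run: B10, F12, G9, H10 — 4 in total.
Checked but reused from cache: D11, E10.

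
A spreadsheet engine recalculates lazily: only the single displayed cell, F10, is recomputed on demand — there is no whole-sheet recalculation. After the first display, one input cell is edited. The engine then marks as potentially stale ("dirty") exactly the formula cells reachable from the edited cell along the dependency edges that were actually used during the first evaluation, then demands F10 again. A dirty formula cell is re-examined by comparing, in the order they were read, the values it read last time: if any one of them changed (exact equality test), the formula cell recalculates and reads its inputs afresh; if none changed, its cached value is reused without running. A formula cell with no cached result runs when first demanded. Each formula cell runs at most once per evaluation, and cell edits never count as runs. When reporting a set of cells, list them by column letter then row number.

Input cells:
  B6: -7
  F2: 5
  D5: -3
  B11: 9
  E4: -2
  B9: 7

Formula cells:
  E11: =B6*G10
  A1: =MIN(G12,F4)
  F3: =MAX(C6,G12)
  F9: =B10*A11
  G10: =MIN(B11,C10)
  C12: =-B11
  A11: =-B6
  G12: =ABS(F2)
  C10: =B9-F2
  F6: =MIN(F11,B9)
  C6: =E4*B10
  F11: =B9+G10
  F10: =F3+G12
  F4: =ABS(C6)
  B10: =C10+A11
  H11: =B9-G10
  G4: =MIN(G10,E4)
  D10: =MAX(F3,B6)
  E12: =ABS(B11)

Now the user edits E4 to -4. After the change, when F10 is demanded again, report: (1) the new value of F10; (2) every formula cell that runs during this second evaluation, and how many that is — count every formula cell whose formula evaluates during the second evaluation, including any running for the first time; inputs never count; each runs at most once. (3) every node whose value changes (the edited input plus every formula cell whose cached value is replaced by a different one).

First evaluation (everything demanded from the output):
  A11 = -(-7) = 7
  C10 = 7 - 5 = 2
  B10 = 2 + 7 = 9
  C6 = -2 * 9 = -18
  G12 = ABS(5) = 5
  F3 = MAX(-18, 5) = 5
  F10 = 5 + 5 = 10

Propagation after the edit:
  C6: runs — E4 -2->-4; result -36.
  F3: runs — C6 -18->-36; result 5 (same value as before).
  F10: checked — values it read are unchanged (F3 unchanged, G12 unchanged); reused cached 10 without running.

Key observation: the change is absorbed at F3 — it re-runs but produces the same value, and the output's value is unchanged.

New value of F10: 10.
Formula cells that run: C6, F3 — 2 in total.
Values that change: C6, E4.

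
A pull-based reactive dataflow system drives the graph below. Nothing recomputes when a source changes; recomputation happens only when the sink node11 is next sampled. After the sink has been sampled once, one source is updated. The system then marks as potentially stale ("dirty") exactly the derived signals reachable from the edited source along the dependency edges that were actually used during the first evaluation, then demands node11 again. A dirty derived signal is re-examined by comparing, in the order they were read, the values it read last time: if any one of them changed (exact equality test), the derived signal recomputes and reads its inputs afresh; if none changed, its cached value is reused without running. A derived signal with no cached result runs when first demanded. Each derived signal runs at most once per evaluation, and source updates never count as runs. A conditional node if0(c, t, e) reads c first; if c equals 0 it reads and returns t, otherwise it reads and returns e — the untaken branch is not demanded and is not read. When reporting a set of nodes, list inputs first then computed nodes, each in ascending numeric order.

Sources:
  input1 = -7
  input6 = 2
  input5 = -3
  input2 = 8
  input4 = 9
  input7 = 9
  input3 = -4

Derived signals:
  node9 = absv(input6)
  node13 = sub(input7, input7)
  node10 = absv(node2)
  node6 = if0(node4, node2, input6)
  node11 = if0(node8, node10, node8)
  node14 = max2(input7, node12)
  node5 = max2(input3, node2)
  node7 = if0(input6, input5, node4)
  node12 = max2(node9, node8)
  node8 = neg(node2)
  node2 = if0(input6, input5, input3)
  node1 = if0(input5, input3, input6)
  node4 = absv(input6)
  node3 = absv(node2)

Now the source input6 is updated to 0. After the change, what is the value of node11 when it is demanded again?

New value of node11: 3.

First evaluation (everything demanded from the output):
  node2 = if0(input6=2 -> else branch input3) = -4
  node8 = neg(-4) = 4
  node11 = if0(node8=4 -> else branch node8) = 4

Propagation after the edit:
  node2: runs — input6 2->0; result -3.
  node8: runs — node2 -4->-3; result 3.
  node11: runs — node8 4->3; node8 4->3; result 3.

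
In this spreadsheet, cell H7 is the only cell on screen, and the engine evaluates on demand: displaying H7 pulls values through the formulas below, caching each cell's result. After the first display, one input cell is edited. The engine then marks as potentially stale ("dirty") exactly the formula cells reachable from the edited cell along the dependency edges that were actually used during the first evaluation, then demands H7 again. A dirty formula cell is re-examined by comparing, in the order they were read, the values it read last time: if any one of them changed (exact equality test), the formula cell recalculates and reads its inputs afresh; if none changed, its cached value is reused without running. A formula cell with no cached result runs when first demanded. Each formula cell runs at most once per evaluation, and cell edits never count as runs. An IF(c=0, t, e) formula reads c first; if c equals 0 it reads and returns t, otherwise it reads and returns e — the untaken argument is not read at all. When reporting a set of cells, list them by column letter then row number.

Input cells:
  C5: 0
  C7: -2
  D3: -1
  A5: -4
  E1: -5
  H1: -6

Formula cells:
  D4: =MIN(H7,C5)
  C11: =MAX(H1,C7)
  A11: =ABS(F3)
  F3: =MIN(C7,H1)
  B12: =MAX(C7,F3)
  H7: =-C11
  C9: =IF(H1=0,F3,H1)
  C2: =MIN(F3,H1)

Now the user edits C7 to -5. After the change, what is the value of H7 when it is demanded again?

H7 now evaluates to 5.

Initial pass — values computed on the first demand:
  C11 = MAX(-6, -2) = -2
  H7 = -(-2) = 2

Second demand — change propagation:
  C11: re-runs because C7 -2->-5; new result -5.
  H7: re-runs because C11 -2->-5; new result 5.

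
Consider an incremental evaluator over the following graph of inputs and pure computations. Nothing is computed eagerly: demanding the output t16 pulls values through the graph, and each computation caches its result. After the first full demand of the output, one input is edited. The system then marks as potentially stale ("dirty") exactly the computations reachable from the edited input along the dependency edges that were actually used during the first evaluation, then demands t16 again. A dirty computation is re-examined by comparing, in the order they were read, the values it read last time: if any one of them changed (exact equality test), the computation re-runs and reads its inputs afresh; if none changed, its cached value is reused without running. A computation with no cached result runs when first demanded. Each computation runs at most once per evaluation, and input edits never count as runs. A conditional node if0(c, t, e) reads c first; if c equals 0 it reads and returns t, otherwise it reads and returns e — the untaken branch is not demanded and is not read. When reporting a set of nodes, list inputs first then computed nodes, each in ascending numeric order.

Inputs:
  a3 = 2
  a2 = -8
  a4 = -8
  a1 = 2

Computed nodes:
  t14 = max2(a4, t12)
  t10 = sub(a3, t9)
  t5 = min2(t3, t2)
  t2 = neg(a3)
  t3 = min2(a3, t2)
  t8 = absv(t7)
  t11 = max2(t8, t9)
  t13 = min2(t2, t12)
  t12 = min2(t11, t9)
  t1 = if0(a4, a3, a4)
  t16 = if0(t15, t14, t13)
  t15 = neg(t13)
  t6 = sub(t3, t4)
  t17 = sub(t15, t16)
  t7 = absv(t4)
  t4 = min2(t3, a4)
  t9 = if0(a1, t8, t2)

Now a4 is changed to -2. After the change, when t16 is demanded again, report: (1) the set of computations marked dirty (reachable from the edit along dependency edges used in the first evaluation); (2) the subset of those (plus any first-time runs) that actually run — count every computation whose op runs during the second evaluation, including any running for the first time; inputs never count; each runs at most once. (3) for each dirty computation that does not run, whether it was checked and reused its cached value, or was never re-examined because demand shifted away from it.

Dirty set: t4, t7, t8, t11, t12, t13, t15, t16.
Run set: t4, t7, t8, t11, t12 (5 run).
Re-examined without running (cache reused): t13, t15, t16.
The important point: t12 recomputes to an identical value, and the output ends up unchanged.

Initial pass — values computed on the first demand:
  t2 = neg(2) = -2
  t3 = min2(2, -2) = -2
  t4 = min2(-2, -8) = -8
  t7 = absv(-8) = 8
  t8 = absv(8) = 8
  t9 = if0(a1=2 -> else branch t2) = -2
  t11 = max2(8, -2) = 8
  t12 = min2(8, -2) = -2
  t13 = min2(-2, -2) = -2
  t15 = neg(-2) = 2
  t16 = if0(t15=2 -> else branch t13) = -2

Second demand — change propagation:
  t4: re-runs because a4 -8->-2; new result -2.
  t7: re-runs because t4 -8->-2; new result 2.
  t8: re-runs because t7 8->2; new result 2.
  t11: re-runs because t8 8->2; new result 2.
  t12: re-runs because t11 8->2; new result -2 (unchanged).
  t13: re-examined; everything it read last time is the same (t2 unchanged, t12 unchanged) — cache -2 kept, no run.
  t15: re-examined; everything it read last time is the same (t13 unchanged) — cache 2 kept, no run.
  t16: re-examined; everything it read last time is the same (t15 unchanged, t13 unchanged) — cache -2 kept, no run.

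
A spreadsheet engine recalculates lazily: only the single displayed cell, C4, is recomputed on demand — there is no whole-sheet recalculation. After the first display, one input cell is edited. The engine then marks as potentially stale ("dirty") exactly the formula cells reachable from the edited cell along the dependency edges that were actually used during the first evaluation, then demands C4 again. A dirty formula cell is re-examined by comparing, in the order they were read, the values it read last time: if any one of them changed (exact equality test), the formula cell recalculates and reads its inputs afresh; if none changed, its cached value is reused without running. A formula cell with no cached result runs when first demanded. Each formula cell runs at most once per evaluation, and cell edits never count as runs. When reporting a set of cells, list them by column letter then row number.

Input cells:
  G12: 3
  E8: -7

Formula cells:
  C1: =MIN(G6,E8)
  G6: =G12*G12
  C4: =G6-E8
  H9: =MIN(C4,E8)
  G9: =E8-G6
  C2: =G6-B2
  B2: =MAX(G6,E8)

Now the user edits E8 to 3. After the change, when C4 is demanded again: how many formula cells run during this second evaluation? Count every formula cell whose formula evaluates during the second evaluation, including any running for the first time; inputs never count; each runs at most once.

Formula cells that run: C4 — 1 in total.

First evaluation (everything demanded from the output):
  G6 = 3 * 3 = 9
  C4 = 9 - -7 = 16

Propagation after the edit:
  C4: runs — E8 -7->3; result 6.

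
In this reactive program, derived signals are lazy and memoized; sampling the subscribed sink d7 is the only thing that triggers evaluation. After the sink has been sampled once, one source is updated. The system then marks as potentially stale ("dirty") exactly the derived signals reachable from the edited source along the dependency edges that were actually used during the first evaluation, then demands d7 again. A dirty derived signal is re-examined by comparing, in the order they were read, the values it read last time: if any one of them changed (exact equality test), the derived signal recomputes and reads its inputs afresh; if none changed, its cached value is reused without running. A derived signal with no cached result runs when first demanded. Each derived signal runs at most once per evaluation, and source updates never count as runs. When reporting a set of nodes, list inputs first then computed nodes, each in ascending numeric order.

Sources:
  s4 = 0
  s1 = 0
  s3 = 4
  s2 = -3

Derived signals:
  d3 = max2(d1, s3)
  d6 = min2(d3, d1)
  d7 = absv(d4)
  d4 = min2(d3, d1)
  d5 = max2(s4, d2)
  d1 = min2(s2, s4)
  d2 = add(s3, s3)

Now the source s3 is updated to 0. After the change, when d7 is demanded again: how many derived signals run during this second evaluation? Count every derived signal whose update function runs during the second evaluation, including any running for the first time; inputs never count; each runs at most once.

2 derived signals run: d3, d4.
Note the absorption at d4: it re-runs yet its value is the same, leaving the output's value untouched.

First demand of the output computes:
  d1 = min2(-3, 0) = -3
  d3 = max2(-3, 4) = 4
  d4 = min2(4, -3) = -3
  d7 = absv(-3) = 3

After the edit, cleaning proceeds:
  d3: a read changed (s3 4->0) — executes, giving 0.
  d4: a read changed (d3 4->0) — executes, giving -3 — identical to its old value.
  d7: dirty, but its reads are unchanged (d4 unchanged); cached 3 stands.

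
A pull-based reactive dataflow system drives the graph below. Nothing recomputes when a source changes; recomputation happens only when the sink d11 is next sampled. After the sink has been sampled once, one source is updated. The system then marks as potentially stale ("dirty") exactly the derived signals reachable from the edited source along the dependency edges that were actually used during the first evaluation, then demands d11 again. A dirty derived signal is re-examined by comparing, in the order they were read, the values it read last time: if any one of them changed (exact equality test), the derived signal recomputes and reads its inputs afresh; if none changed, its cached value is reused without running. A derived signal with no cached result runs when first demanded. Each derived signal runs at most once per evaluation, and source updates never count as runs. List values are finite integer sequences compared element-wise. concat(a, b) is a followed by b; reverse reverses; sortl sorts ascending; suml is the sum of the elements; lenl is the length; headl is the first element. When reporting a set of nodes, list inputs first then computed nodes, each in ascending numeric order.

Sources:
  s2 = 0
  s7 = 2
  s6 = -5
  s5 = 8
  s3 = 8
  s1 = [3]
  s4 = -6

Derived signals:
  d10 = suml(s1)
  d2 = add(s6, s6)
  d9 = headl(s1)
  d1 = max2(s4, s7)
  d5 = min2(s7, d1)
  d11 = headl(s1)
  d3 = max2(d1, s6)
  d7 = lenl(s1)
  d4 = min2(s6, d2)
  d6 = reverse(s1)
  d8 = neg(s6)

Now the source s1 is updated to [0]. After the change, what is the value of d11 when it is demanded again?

New value of d11: 0.

First evaluation (everything demanded from the output):
  d11 = headl([3]) = 3

Propagation after the edit:
  d11: runs — s1 [3]->[0]; result 0.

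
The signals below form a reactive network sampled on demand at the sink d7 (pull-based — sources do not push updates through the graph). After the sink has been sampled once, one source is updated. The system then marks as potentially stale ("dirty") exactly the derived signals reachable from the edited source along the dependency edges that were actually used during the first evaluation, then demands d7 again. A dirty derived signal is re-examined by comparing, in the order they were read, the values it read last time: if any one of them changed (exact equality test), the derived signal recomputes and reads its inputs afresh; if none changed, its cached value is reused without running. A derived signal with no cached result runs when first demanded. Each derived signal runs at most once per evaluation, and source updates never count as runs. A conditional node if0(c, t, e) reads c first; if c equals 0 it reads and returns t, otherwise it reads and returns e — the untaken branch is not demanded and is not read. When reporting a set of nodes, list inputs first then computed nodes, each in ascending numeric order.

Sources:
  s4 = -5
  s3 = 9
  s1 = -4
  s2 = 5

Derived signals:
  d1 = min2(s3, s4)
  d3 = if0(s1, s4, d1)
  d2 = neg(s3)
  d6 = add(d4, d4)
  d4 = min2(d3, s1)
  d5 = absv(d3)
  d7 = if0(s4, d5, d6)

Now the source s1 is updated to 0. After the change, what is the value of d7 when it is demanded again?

Initial pass — values computed on the first demand:
  d1 = min2(9, -5) = -5
  d3 = if0(s1=-4 -> else branch d1) = -5
  d4 = min2(-5, -4) = -5
  d6 = add(-5, -5) = -10
  d7 = if0(s4=-5 -> else branch d6) = -10

Second demand — change propagation:
  d3: re-runs because s1 -4->0; new result -5 (unchanged).
  d4: re-runs because s1 -4->0; new result -5 (unchanged).
  d6: re-examined; everything it read last time is the same (d4 unchanged, d4 unchanged) — cache -10 kept, no run.
  d7: re-examined; everything it read last time is the same (s4 unchanged, d6 unchanged) — cache -10 kept, no run.

The important point: at d6 every value read last time is unchanged, so the dirty flag clears without a run.

d7 now evaluates to -10.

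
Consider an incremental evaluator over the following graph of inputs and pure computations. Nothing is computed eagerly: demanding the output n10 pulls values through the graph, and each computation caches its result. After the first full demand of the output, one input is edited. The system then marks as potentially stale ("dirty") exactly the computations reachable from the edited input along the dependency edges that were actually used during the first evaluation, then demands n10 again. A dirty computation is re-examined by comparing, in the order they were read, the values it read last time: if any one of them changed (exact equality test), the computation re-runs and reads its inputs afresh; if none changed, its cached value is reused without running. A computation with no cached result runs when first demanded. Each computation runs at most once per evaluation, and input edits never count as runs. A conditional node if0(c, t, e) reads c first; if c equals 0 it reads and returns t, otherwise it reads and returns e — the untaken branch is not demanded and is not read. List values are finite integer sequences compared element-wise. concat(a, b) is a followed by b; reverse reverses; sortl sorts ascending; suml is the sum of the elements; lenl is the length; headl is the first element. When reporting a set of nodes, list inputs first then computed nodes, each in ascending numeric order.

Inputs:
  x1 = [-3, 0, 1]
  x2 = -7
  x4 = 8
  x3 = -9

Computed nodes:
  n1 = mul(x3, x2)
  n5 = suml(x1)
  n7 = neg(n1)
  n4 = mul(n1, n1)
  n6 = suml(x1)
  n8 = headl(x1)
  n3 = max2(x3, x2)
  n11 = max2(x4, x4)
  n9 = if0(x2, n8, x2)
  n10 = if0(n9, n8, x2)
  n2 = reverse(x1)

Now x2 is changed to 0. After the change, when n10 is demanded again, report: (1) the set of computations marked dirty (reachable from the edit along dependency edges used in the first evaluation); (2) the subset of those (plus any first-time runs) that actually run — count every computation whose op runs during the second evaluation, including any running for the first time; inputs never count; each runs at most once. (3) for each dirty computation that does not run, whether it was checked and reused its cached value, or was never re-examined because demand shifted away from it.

Initial pass — values computed on the first demand:
  n9 = if0(x2=-7 -> else branch x2) = -7
  n10 = if0(n9=-7 -> else branch x2) = -7

Second demand — change propagation:
  n8: newly demanded (no cache) — executes and yields -3.
  n9: re-runs because x2 -7->0; x2 -7->0; new result -3.
  n10: re-runs because n9 -7->-3; x2 -7->0; new result 0.

The important point: the flipped condition pulls in fresh nodes; n8 runs for the first time.

Dirty set: n9, n10.
Run set: n8, n9, n10 (3 run).
All dirty computations ended up running.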